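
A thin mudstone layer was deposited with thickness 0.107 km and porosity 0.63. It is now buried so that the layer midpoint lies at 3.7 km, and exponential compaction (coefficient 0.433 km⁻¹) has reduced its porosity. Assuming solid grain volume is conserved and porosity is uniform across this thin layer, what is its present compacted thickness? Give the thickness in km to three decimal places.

0.045 km

Porosity at 3.7 km: phi = 0.63·exp(−0.433×3.7) = 0.1269
Solid-volume conservation: h(1−phi) = h₀(1−phi₀) ⇒ h = h₀·(1−phi₀)/(1−phi)
h = 0.107 × (1 − 0.63)/(1 − 0.1269) = 0.107 × 0.4238 = 0.0453 km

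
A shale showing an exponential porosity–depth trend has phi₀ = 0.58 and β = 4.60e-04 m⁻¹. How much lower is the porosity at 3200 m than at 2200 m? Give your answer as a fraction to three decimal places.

Working in km (1 km = 1000 m; β in km⁻¹ = β in m⁻¹ × 1000):
phi(2.2) = 0.58·e^(−0.46×2.2) = 0.2108
phi(3.2) = 0.58·e^(−0.46×3.2) = 0.1331
Δphi = 0.2108 − 0.1331 = 0.0777

0.078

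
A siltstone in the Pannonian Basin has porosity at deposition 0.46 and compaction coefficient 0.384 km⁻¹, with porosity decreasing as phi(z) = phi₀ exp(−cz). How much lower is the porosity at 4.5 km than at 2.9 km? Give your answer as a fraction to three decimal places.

0.069

phi(2.9) = 0.46·e^(−0.384×2.9) = 0.1511
phi(4.5) = 0.46·e^(−0.384×4.5) = 0.0817
Δphi = 0.1511 − 0.0817 = 0.0693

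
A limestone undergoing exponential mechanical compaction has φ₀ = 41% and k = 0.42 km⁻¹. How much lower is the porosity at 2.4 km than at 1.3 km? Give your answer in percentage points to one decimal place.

φ(1.3) = 0.41·e^(−0.42×1.3) = 0.2375
φ(2.4) = 0.41·e^(−0.42×2.4) = 0.1496
Δφ = 0.2375 − 0.1496 = 0.0879

8.8 percentage points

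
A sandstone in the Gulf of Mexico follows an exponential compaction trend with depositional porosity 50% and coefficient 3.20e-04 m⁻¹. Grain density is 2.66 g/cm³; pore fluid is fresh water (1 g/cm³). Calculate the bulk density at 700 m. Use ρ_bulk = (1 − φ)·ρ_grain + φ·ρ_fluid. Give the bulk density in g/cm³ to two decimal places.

2.00 g/cm³

Working in km (1 km = 1000 m; k in km⁻¹ = k in m⁻¹ × 1000):
Porosity at depth: n = 0.5·exp(−0.32×0.7) = 0.5×0.7993 = 0.3997
Bulk density: ρ_b = (1−n)ρ_g + n·ρ_f = 0.6003×2.66 + 0.3997×1
       = 1.597 + 0.400 = 1.997 g/cm³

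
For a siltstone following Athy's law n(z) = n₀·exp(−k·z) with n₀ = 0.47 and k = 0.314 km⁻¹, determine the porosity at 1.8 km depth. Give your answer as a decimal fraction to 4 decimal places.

0.2671

n = n₀·exp(−k·z) = 0.47 × exp(−0.314 × 1.8) = 0.47 × exp(−0.5652)
  = 0.47 × 0.5682 = 0.2671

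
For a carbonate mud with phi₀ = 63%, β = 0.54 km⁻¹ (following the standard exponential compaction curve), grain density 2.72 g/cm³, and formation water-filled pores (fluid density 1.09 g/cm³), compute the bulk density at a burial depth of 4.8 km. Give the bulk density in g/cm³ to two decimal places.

2.64 g/cm³

Porosity at depth: phi = 0.63·exp(−0.54×4.8) = 0.63×0.0749 = 0.0472
Bulk density: ρ_b = (1−phi)ρ_g + phi·ρ_f = 0.9528×2.72 + 0.0472×1.09
       = 2.592 + 0.051 = 2.643 g/cm³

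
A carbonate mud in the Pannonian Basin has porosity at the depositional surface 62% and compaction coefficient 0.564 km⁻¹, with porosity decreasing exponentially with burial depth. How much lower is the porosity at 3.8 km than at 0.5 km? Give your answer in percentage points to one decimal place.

n(0.5) = 0.62·e^(−0.564×0.5) = 0.4676
n(3.8) = 0.62·e^(−0.564×3.8) = 0.0727
Δn = 0.4676 − 0.0727 = 0.3949

39.5 percentage points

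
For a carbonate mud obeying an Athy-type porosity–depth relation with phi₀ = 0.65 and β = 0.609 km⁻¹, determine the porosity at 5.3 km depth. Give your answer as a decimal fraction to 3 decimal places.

0.026

phi = phi₀·exp(−β·Z) = 0.65 × exp(−0.609 × 5.3) = 0.65 × exp(−3.228)
  = 0.65 × 0.0396 = 0.0258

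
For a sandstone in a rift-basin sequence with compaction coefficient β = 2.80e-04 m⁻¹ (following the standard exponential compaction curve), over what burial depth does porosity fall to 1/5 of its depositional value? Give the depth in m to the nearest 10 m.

5750 m

Working in km (1 km = 1000 m; β in km⁻¹ = β in m⁻¹ × 1000):
φ/φ₀ = 1/5 ⇒ exp(−β·d) = 1/5 ⇒ d = ln(5) / β
d = 1.6094 / 0.28 = 5.748 km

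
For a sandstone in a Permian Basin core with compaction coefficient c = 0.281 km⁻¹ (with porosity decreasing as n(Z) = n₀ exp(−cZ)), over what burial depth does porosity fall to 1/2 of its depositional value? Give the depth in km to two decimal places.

2.47 km

n/n₀ = 1/2 ⇒ exp(−c·Z) = 1/2 ⇒ Z = ln(2) / c
Z = 0.6931 / 0.281 = 2.467 km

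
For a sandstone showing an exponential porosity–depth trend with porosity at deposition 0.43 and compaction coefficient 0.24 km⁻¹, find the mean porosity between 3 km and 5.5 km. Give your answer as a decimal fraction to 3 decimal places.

0.157

⟨n⟩ = (1/(d₂−d₁)) ∫ n₀ e^(−βd) dd = n₀·(e^(−β·d₁) − e^(−β·d₂)) / (β·(d₂−d₁))
e^(−0.24×3) = 0.4868; e^(−0.24×5.5) = 0.2671
⟨n⟩ = 0.43 × (0.4868 − 0.2671) / (0.24 × 2.5) = 0.43 × 0.3660 = 0.1574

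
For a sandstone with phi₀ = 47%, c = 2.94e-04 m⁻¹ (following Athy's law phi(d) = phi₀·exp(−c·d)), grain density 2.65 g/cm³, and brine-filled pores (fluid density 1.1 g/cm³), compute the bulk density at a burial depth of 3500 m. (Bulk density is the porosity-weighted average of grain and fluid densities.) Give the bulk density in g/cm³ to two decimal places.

2.39 g/cm³

Working in km (1 km = 1000 m; c in km⁻¹ = c in m⁻¹ × 1000):
Porosity at depth: phi = 0.47·exp(−0.294×3.5) = 0.47×0.3574 = 0.1680
Bulk density: ρ_b = (1−phi)ρ_g + phi·ρ_f = 0.8320×2.65 + 0.1680×1.1
       = 2.205 + 0.185 = 2.390 g/cm³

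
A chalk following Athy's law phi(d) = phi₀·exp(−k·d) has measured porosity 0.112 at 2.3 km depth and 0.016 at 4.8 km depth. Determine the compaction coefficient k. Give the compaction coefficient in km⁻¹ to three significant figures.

0.778 km⁻¹

Athy: phi(d) = phi₀ e^(−kd) ⇒ phi₁/phi₂ = e^{k(d₂−d₁)} ⇒ k = ln(phi₁/phi₂)/(d₂−d₁)
k = ln(0.112/0.016) / (4.8 − 2.3) = ln(7) / 2.5 = 1.9459 / 2.5 = 0.7784 km⁻¹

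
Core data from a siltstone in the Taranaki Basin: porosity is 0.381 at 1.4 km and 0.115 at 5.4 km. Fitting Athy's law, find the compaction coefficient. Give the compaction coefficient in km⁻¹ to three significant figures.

0.299 km⁻¹

Athy: n(z) = n₀ e^(−kz) ⇒ n₁/n₂ = e^{k(z₂−z₁)} ⇒ k = ln(n₁/n₂)/(z₂−z₁)
k = ln(0.381/0.115) / (5.4 − 1.4) = ln(3.313) / 4 = 1.1979 / 4 = 0.2995 km⁻¹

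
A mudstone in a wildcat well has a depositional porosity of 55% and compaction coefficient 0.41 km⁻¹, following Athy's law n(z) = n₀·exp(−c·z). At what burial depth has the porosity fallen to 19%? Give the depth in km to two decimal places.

2.59 km

Invert Athy's law: z = ln(n₀/n) / c
z = ln(0.55/0.19) / 0.41 = ln(2.895) / 0.41 = 1.0629 / 0.41 = 2.592 km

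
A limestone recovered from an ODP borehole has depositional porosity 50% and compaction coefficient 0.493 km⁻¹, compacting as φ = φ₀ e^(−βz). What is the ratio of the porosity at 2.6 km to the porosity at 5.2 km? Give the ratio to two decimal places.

φ(z₁)/φ(z₂) = e^(−β·z₁)/e^(−β·z₂) = e^{β(z₂−z₁)}
= exp(0.493 × 2.6) = exp(1.282) = 3.6031

3.60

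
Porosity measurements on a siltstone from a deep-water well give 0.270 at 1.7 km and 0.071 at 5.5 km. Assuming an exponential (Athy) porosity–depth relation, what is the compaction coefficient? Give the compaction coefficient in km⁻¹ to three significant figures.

0.352 km⁻¹

Athy: φ(d) = φ₀ e^(−βd) ⇒ φ₁/φ₂ = e^{β(d₂−d₁)} ⇒ β = ln(φ₁/φ₂)/(d₂−d₁)
β = ln(0.27/0.071) / (5.5 − 1.7) = ln(3.803) / 3.8 = 1.3357 / 3.8 = 0.3515 km⁻¹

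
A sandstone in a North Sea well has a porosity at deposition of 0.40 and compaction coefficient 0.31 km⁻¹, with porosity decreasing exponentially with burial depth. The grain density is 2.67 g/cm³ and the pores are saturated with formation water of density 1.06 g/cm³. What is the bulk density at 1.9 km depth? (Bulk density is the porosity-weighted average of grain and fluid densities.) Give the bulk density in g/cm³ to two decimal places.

Porosity at depth: φ = 0.4·exp(−0.31×1.9) = 0.4×0.5549 = 0.2220
Bulk density: ρ_b = (1−φ)ρ_g + φ·ρ_f = 0.7780×2.67 + 0.2220×1.06
       = 2.077 + 0.235 = 2.313 g/cm³

2.31 g/cm³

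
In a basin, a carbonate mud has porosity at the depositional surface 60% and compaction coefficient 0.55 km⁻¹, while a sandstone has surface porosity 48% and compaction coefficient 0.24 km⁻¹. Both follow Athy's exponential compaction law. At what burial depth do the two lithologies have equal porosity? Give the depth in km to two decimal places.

0.72 km

Set n₀ₐ e^(−cₐZ) = n₀ᵦ e^(−cᵦZ) ⇒ ln(n₀ₐ/n₀ᵦ) = (cₐ − cᵦ)·Z
Z = ln(0.6/0.48) / (0.55 − 0.24) = 0.2231 / 0.31 = 0.720 km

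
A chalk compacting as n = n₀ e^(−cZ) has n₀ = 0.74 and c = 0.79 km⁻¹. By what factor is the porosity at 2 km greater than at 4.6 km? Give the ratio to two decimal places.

7.80

n(Z₁)/n(Z₂) = e^(−c·Z₁)/e^(−c·Z₂) = e^{c(Z₂−Z₁)}
= exp(0.79 × 2.6) = exp(2.054) = 7.7990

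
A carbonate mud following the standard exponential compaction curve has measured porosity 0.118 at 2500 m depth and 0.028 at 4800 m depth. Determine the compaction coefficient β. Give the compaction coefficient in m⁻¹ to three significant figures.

Working in km (1 km = 1000 m; β in km⁻¹ = β in m⁻¹ × 1000):
Athy: phi(Z) = phi₀ e^(−βZ) ⇒ phi₁/phi₂ = e^{β(Z₂−Z₁)} ⇒ β = ln(phi₁/phi₂)/(Z₂−Z₁)
β = ln(0.118/0.028) / (4.8 − 2.5) = ln(4.214) / 2.3 = 1.4385 / 2.3 = 0.6254 km⁻¹

0.000625 m⁻¹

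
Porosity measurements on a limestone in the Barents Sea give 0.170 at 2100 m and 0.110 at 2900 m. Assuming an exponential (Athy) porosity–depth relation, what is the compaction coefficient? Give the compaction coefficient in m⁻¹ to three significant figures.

Working in km (1 km = 1000 m; β in km⁻¹ = β in m⁻¹ × 1000):
Athy: φ(Z) = φ₀ e^(−βZ) ⇒ φ₁/φ₂ = e^{β(Z₂−Z₁)} ⇒ β = ln(φ₁/φ₂)/(Z₂−Z₁)
β = ln(0.17/0.11) / (2.9 − 2.1) = ln(1.545) / 0.8 = 0.4353 / 0.8 = 0.5441 km⁻¹

0.000544 m⁻¹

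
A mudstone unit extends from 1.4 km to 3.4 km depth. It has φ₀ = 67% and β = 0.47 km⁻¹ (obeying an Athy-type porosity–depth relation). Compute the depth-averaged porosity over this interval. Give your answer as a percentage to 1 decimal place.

⟨φ⟩ = (1/(d₂−d₁)) ∫ φ₀ e^(−βd) dd = φ₀·(e^(−β·d₁) − e^(−β·d₂)) / (β·(d₂−d₁))
e^(−0.47×1.4) = 0.5179; e^(−0.47×3.4) = 0.2023
⟨φ⟩ = 0.67 × (0.5179 − 0.2023) / (0.47 × 2) = 0.67 × 0.3357 = 0.2249

22.5%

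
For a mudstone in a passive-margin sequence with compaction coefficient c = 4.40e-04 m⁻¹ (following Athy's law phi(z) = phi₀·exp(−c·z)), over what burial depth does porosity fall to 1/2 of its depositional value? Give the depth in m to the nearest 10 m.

1580 m

Working in km (1 km = 1000 m; c in km⁻¹ = c in m⁻¹ × 1000):
phi/phi₀ = 1/2 ⇒ exp(−c·z) = 1/2 ⇒ z = ln(2) / c
z = 0.6931 / 0.44 = 1.575 km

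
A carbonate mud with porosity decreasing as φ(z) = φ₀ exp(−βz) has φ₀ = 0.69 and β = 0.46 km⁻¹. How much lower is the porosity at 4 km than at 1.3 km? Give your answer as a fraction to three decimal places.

0.270

φ(1.3) = 0.69·e^(−0.46×1.3) = 0.3794
φ(4) = 0.69·e^(−0.46×4) = 0.1096
Δφ = 0.3794 − 0.1096 = 0.2699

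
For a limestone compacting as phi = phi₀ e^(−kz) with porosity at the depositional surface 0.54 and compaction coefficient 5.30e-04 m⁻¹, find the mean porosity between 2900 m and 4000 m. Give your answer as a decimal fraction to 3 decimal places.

0.088

Working in km (1 km = 1000 m; k in km⁻¹ = k in m⁻¹ × 1000):
⟨phi⟩ = (1/(z₂−z₁)) ∫ phi₀ e^(−kz) dz = phi₀·(e^(−k·z₁) − e^(−k·z₂)) / (k·(z₂−z₁))
e^(−0.53×2.9) = 0.2150; e^(−0.53×4) = 0.1200
⟨phi⟩ = 0.54 × (0.2150 − 0.1200) / (0.53 × 1.1) = 0.54 × 0.1629 = 0.0880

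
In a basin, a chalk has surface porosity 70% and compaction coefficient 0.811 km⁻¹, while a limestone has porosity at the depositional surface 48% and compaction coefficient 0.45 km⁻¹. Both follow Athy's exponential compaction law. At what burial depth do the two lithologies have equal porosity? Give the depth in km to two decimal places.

1.05 km

Set φ₀ₐ e^(−kₐZ) = φ₀ᵦ e^(−kᵦZ) ⇒ ln(φ₀ₐ/φ₀ᵦ) = (kₐ − kᵦ)·Z
Z = ln(0.7/0.48) / (0.811 − 0.45) = 0.3773 / 0.361 = 1.045 km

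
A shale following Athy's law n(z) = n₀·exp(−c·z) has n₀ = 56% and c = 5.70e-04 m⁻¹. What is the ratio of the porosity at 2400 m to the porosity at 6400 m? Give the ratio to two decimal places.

9.78

Working in km (1 km = 1000 m; c in km⁻¹ = c in m⁻¹ × 1000):
n(z₁)/n(z₂) = e^(−c·z₁)/e^(−c·z₂) = e^{c(z₂−z₁)}
= exp(0.57 × 4) = exp(2.28) = 9.7767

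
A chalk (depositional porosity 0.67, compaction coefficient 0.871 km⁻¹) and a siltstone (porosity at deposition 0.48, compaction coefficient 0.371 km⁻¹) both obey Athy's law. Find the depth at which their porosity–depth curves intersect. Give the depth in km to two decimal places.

0.67 km

Set phi₀ₐ e^(−βₐZ) = phi₀ᵦ e^(−βᵦZ) ⇒ ln(phi₀ₐ/phi₀ᵦ) = (βₐ − βᵦ)·Z
Z = ln(0.67/0.48) / (0.871 − 0.371) = 0.3335 / 0.5 = 0.667 km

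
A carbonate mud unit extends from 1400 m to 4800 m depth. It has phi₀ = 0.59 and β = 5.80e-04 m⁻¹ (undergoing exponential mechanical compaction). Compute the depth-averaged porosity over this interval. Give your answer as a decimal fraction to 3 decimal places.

Working in km (1 km = 1000 m; β in km⁻¹ = β in m⁻¹ × 1000):
⟨phi⟩ = (1/(z₂−z₁)) ∫ phi₀ e^(−βz) dz = phi₀·(e^(−β·z₁) − e^(−β·z₂)) / (β·(z₂−z₁))
e^(−0.58×1.4) = 0.4440; e^(−0.58×4.8) = 0.0618
⟨phi⟩ = 0.59 × (0.4440 − 0.0618) / (0.58 × 3.4) = 0.59 × 0.1938 = 0.1143

0.114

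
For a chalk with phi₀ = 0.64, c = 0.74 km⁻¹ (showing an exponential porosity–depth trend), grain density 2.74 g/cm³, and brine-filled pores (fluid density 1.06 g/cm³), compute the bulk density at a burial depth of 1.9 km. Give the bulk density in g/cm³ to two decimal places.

Porosity at depth: phi = 0.64·exp(−0.74×1.9) = 0.64×0.2451 = 0.1569
Bulk density: ρ_b = (1−phi)ρ_g + phi·ρ_f = 0.8431×2.74 + 0.1569×1.06
       = 2.310 + 0.166 = 2.476 g/cm³

2.48 g/cm³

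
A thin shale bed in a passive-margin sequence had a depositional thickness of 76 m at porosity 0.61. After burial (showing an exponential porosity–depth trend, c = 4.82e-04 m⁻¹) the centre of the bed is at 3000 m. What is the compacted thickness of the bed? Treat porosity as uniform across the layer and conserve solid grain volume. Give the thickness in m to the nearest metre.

35 m

Working in km (1 km = 1000 m; c in km⁻¹ = c in m⁻¹ × 1000):
Porosity at 3 km: φ = 0.61·exp(−0.482×3) = 0.1437
Solid-volume conservation: h(1−φ) = h₀(1−φ₀) ⇒ h = h₀·(1−φ₀)/(1−φ)
h = 0.076 × (1 − 0.61)/(1 − 0.1437) = 0.076 × 0.4554 = 0.0346 km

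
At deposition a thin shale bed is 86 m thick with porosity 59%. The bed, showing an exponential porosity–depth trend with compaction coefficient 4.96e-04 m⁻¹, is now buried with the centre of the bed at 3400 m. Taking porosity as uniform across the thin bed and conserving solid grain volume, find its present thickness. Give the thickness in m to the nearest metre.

Working in km (1 km = 1000 m; β in km⁻¹ = β in m⁻¹ × 1000):
Porosity at 3.4 km: φ = 0.59·exp(−0.496×3.4) = 0.1093
Solid-volume conservation: h(1−φ) = h₀(1−φ₀) ⇒ h = h₀·(1−φ₀)/(1−φ)
h = 0.086 × (1 − 0.59)/(1 − 0.1093) = 0.086 × 0.4603 = 0.0396 km

40 m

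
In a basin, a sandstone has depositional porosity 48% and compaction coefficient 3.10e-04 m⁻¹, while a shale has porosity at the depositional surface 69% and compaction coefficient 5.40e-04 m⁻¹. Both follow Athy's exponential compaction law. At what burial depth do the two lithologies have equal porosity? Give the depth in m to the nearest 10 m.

Working in km (1 km = 1000 m; β in km⁻¹ = β in m⁻¹ × 1000):
Set n₀ₐ e^(−βₐz) = n₀ᵦ e^(−βᵦz) ⇒ ln(n₀ₐ/n₀ᵦ) = (βₐ − βᵦ)·z
z = ln(0.48/0.69) / (0.31 − 0.54) = -0.3629 / -0.23 = 1.578 km

1580 m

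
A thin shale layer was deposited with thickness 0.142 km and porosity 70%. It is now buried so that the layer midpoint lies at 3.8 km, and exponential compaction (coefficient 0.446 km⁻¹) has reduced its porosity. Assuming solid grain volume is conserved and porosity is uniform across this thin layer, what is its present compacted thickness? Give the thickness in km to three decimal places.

0.049 km

Porosity at 3.8 km: n = 0.7·exp(−0.446×3.8) = 0.1285
Solid-volume conservation: h(1−n) = h₀(1−n₀) ⇒ h = h₀·(1−n₀)/(1−n)
h = 0.142 × (1 − 0.7)/(1 − 0.1285) = 0.142 × 0.3443 = 0.0489 km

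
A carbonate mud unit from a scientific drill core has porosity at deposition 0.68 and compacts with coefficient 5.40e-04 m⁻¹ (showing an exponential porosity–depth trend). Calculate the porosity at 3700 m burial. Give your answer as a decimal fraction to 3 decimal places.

Working in km (1 km = 1000 m; β in km⁻¹ = β in m⁻¹ × 1000):
n = n₀·exp(−β·z) = 0.68 × exp(−0.54 × 3.7) = 0.68 × exp(−1.998)
  = 0.68 × 0.1356 = 0.0922

0.092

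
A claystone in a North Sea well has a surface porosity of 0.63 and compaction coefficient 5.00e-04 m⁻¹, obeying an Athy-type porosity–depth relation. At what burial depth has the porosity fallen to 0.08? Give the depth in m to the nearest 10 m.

4130 m

Working in km (1 km = 1000 m; k in km⁻¹ = k in m⁻¹ × 1000):
Invert Athy's law: d = ln(n₀/n) / k
d = ln(0.63/0.08) / 0.5 = ln(7.875) / 0.5 = 2.0637 / 0.5 = 4.127 km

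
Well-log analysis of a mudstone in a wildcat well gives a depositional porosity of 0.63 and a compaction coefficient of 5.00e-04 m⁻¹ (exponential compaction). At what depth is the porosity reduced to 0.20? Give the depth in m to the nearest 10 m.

Working in km (1 km = 1000 m; β in km⁻¹ = β in m⁻¹ × 1000):
Invert Athy's law: d = ln(φ₀/φ) / β
d = ln(0.63/0.2) / 0.5 = ln(3.15) / 0.5 = 1.1474 / 0.5 = 2.295 km

2290 m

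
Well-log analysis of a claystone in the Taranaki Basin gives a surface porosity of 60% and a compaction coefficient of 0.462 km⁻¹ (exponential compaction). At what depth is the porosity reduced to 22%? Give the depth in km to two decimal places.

Invert Athy's law: d = ln(φ₀/φ) / β
d = ln(0.6/0.22) / 0.462 = ln(2.727) / 0.462 = 1.0033 / 0.462 = 2.172 km

2.17 km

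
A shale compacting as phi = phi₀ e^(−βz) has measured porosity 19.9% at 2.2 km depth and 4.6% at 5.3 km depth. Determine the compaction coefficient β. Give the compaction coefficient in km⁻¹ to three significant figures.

Athy: phi(z) = phi₀ e^(−βz) ⇒ phi₁/phi₂ = e^{β(z₂−z₁)} ⇒ β = ln(phi₁/phi₂)/(z₂−z₁)
β = ln(0.199/0.046) / (5.3 − 2.2) = ln(4.326) / 3.1 = 1.4647 / 3.1 = 0.4725 km⁻¹

0.472 km⁻¹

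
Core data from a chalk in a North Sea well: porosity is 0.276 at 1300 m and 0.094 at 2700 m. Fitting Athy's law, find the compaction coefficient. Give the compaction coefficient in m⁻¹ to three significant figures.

Working in km (1 km = 1000 m; c in km⁻¹ = c in m⁻¹ × 1000):
Athy: φ(d) = φ₀ e^(−cd) ⇒ φ₁/φ₂ = e^{c(d₂−d₁)} ⇒ c = ln(φ₁/φ₂)/(d₂−d₁)
c = ln(0.276/0.094) / (2.7 − 1.3) = ln(2.936) / 1.4 = 1.0771 / 1.4 = 0.7694 km⁻¹

0.000769 m⁻¹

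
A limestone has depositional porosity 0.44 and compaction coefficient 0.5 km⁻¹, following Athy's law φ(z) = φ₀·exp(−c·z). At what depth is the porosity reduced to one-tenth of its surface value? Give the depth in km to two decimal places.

φ/φ₀ = 1/10 ⇒ exp(−c·z) = 1/10 ⇒ z = ln(10) / c
z = 2.3026 / 0.5 = 4.605 km

4.61 km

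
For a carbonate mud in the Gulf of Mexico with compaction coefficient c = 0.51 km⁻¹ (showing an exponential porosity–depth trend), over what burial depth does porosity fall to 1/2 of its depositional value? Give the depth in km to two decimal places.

phi/phi₀ = 1/2 ⇒ exp(−c·Z) = 1/2 ⇒ Z = ln(2) / c
Z = 0.6931 / 0.51 = 1.359 km

1.36 km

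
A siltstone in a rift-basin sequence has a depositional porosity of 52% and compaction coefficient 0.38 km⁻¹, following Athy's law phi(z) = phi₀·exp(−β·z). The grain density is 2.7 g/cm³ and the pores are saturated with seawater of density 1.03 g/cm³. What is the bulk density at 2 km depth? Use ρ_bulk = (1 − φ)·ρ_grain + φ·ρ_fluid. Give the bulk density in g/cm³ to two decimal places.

Porosity at depth: phi = 0.52·exp(−0.38×2) = 0.52×0.4677 = 0.2432
Bulk density: ρ_b = (1−phi)ρ_g + phi·ρ_f = 0.7568×2.7 + 0.2432×1.03
       = 2.043 + 0.250 = 2.294 g/cm³

2.29 g/cm³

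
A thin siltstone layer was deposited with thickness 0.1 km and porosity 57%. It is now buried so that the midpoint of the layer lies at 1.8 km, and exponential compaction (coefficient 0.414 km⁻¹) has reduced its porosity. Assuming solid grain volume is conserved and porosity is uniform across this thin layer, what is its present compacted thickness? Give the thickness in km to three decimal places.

Porosity at 1.8 km: n = 0.57·exp(−0.414×1.8) = 0.2705
Solid-volume conservation: h(1−n) = h₀(1−n₀) ⇒ h = h₀·(1−n₀)/(1−n)
h = 0.1 × (1 − 0.57)/(1 − 0.2705) = 0.1 × 0.5895 = 0.0589 km

0.059 km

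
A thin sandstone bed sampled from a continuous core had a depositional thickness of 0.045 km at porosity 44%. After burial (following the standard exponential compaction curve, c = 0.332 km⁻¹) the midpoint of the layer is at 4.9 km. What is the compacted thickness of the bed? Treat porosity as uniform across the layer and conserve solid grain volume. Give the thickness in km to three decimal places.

Porosity at 4.9 km: n = 0.44·exp(−0.332×4.9) = 0.0865
Solid-volume conservation: h(1−n) = h₀(1−n₀) ⇒ h = h₀·(1−n₀)/(1−n)
h = 0.045 × (1 − 0.44)/(1 − 0.0865) = 0.045 × 0.6130 = 0.0276 km

0.028 km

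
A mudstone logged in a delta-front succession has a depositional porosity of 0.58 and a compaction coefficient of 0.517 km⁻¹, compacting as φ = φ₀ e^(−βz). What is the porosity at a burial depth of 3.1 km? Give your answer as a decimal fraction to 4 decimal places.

φ = φ₀·exp(−β·z) = 0.58 × exp(−0.517 × 3.1) = 0.58 × exp(−1.603)
  = 0.58 × 0.2014 = 0.1168

0.1168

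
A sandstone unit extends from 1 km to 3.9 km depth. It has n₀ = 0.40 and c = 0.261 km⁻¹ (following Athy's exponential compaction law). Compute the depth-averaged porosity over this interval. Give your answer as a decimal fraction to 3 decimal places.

0.216

⟨n⟩ = (1/(z₂−z₁)) ∫ n₀ e^(−cz) dz = n₀·(e^(−c·z₁) − e^(−c·z₂)) / (c·(z₂−z₁))
e^(−0.261×1) = 0.7703; e^(−0.261×3.9) = 0.3614
⟨n⟩ = 0.4 × (0.7703 − 0.3614) / (0.261 × 2.9) = 0.4 × 0.5403 = 0.2161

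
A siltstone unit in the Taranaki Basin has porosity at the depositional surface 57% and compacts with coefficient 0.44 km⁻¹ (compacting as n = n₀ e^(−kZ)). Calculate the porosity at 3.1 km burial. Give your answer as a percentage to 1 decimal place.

14.6%

n = n₀·exp(−k·Z) = 0.57 × exp(−0.44 × 3.1) = 0.57 × exp(−1.364)
  = 0.57 × 0.2556 = 0.1457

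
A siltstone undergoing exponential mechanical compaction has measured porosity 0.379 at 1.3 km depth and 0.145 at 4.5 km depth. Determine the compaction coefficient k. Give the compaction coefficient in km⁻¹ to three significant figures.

0.300 km⁻¹

Athy: phi(Z) = phi₀ e^(−kZ) ⇒ phi₁/phi₂ = e^{k(Z₂−Z₁)} ⇒ k = ln(phi₁/phi₂)/(Z₂−Z₁)
k = ln(0.379/0.145) / (4.5 − 1.3) = ln(2.614) / 3.2 = 0.9608 / 3.2 = 0.3003 km⁻¹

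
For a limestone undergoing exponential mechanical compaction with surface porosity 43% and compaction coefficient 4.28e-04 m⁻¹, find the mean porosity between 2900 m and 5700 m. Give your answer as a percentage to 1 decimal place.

7.2%

Working in km (1 km = 1000 m; c in km⁻¹ = c in m⁻¹ × 1000):
⟨n⟩ = (1/(z₂−z₁)) ∫ n₀ e^(−cz) dz = n₀·(e^(−c·z₁) − e^(−c·z₂)) / (c·(z₂−z₁))
e^(−0.428×2.9) = 0.2890; e^(−0.428×5.7) = 0.0872
⟨n⟩ = 0.43 × (0.2890 − 0.0872) / (0.428 × 2.8) = 0.43 × 0.1684 = 0.0724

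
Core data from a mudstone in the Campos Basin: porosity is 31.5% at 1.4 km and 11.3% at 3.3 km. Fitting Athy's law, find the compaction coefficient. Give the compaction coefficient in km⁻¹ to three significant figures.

0.540 km⁻¹

Athy: n(d) = n₀ e^(−cd) ⇒ n₁/n₂ = e^{c(d₂−d₁)} ⇒ c = ln(n₁/n₂)/(d₂−d₁)
c = ln(0.315/0.113) / (3.3 − 1.4) = ln(2.788) / 1.9 = 1.0252 / 1.9 = 0.5396 km⁻¹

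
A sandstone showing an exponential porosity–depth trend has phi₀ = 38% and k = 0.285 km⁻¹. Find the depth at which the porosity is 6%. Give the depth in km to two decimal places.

Invert Athy's law: z = ln(phi₀/phi) / k
z = ln(0.38/0.06) / 0.285 = ln(6.333) / 0.285 = 1.8458 / 0.285 = 6.477 km

6.48 km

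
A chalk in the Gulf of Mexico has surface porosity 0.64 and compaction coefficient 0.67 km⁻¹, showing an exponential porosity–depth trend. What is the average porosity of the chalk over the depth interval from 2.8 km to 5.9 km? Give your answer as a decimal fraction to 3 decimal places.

⟨phi⟩ = (1/(Z₂−Z₁)) ∫ phi₀ e^(−βZ) dZ = phi₀·(e^(−β·Z₁) − e^(−β·Z₂)) / (β·(Z₂−Z₁))
e^(−0.67×2.8) = 0.1532; e^(−0.67×5.9) = 0.0192
⟨phi⟩ = 0.64 × (0.1532 − 0.0192) / (0.67 × 3.1) = 0.64 × 0.0645 = 0.0413

0.041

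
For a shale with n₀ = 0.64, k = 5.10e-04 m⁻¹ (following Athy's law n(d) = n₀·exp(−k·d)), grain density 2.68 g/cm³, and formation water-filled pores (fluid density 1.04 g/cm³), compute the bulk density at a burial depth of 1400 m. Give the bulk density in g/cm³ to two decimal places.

Working in km (1 km = 1000 m; k in km⁻¹ = k in m⁻¹ × 1000):
Porosity at depth: n = 0.64·exp(−0.51×1.4) = 0.64×0.4897 = 0.3134
Bulk density: ρ_b = (1−n)ρ_g + n·ρ_f = 0.6866×2.68 + 0.3134×1.04
       = 1.840 + 0.326 = 2.166 g/cm³

2.17 g/cm³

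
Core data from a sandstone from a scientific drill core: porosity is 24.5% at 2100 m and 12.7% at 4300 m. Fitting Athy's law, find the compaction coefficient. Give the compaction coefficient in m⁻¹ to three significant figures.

Working in km (1 km = 1000 m; c in km⁻¹ = c in m⁻¹ × 1000):
Athy: n(Z) = n₀ e^(−cZ) ⇒ n₁/n₂ = e^{c(Z₂−Z₁)} ⇒ c = ln(n₁/n₂)/(Z₂−Z₁)
c = ln(0.245/0.127) / (4.3 − 2.1) = ln(1.929) / 2.2 = 0.6571 / 2.2 = 0.2987 km⁻¹

0.000299 m⁻¹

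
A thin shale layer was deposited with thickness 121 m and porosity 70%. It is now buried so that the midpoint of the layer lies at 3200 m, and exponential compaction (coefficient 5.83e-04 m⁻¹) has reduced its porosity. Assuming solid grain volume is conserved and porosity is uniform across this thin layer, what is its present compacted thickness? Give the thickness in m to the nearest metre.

Working in km (1 km = 1000 m; β in km⁻¹ = β in m⁻¹ × 1000):
Porosity at 3.2 km: phi = 0.7·exp(−0.583×3.2) = 0.1084
Solid-volume conservation: h(1−phi) = h₀(1−phi₀) ⇒ h = h₀·(1−phi₀)/(1−phi)
h = 0.121 × (1 − 0.7)/(1 − 0.1084) = 0.121 × 0.3365 = 0.0407 km

41 m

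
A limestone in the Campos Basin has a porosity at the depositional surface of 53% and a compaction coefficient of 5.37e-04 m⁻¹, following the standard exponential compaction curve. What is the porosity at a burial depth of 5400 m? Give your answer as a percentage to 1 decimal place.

2.9%

Working in km (1 km = 1000 m; k in km⁻¹ = k in m⁻¹ × 1000):
phi = phi₀·exp(−k·z) = 0.53 × exp(−0.537 × 5.4) = 0.53 × exp(−2.9)
  = 0.53 × 0.0550 = 0.0292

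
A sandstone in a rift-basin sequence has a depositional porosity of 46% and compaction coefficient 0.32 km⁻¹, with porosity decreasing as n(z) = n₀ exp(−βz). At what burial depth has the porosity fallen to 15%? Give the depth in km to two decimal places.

Invert Athy's law: z = ln(n₀/n) / β
z = ln(0.46/0.15) / 0.32 = ln(3.067) / 0.32 = 1.1206 / 0.32 = 3.502 km

3.50 km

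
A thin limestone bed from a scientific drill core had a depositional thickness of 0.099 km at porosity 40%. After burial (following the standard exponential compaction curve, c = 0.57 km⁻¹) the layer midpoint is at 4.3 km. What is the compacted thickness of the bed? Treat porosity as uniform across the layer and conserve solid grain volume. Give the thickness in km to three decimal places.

0.062 km

Porosity at 4.3 km: n = 0.4·exp(−0.57×4.3) = 0.0345
Solid-volume conservation: h(1−n) = h₀(1−n₀) ⇒ h = h₀·(1−n₀)/(1−n)
h = 0.099 × (1 − 0.4)/(1 − 0.0345) = 0.099 × 0.6214 = 0.0615 km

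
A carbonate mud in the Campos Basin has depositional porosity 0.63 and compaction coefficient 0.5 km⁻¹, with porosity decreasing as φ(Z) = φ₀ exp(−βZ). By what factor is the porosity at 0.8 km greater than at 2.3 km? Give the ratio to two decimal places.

2.12

φ(Z₁)/φ(Z₂) = e^(−β·Z₁)/e^(−β·Z₂) = e^{β(Z₂−Z₁)}
= exp(0.5 × 1.5) = exp(0.75) = 2.1170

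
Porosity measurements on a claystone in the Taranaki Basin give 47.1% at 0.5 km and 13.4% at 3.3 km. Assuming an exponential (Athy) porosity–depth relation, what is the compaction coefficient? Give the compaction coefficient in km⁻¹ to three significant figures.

0.449 km⁻¹

Athy: φ(d) = φ₀ e^(−βd) ⇒ φ₁/φ₂ = e^{β(d₂−d₁)} ⇒ β = ln(φ₁/φ₂)/(d₂−d₁)
β = ln(0.471/0.134) / (3.3 − 0.5) = ln(3.515) / 2.8 = 1.2570 / 2.8 = 0.4489 km⁻¹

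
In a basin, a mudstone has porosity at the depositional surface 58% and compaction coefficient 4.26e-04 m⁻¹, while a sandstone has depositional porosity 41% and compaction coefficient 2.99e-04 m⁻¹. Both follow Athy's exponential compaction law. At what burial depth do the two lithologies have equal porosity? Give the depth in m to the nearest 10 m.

2730 m

Working in km (1 km = 1000 m; k in km⁻¹ = k in m⁻¹ × 1000):
Set φ₀ₐ e^(−kₐd) = φ₀ᵦ e^(−kᵦd) ⇒ ln(φ₀ₐ/φ₀ᵦ) = (kₐ − kᵦ)·d
d = ln(0.58/0.41) / (0.426 − 0.299) = 0.3469 / 0.127 = 2.731 km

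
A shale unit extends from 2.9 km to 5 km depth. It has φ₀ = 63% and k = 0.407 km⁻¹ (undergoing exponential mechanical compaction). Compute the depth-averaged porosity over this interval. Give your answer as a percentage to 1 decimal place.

⟨φ⟩ = (1/(Z₂−Z₁)) ∫ φ₀ e^(−kZ) dZ = φ₀·(e^(−k·Z₁) − e^(−k·Z₂)) / (k·(Z₂−Z₁))
e^(−0.407×2.9) = 0.3072; e^(−0.407×5) = 0.1307
⟨φ⟩ = 0.63 × (0.3072 − 0.1307) / (0.407 × 2.1) = 0.63 × 0.2065 = 0.1301

13.0%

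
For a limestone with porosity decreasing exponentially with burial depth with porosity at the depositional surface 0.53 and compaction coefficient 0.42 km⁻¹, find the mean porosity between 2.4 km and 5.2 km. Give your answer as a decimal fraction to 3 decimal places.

0.114

⟨φ⟩ = (1/(Z₂−Z₁)) ∫ φ₀ e^(−cZ) dZ = φ₀·(e^(−c·Z₁) − e^(−c·Z₂)) / (c·(Z₂−Z₁))
e^(−0.42×2.4) = 0.3649; e^(−0.42×5.2) = 0.1126
⟨φ⟩ = 0.53 × (0.3649 − 0.1126) / (0.42 × 2.8) = 0.53 × 0.2146 = 0.1137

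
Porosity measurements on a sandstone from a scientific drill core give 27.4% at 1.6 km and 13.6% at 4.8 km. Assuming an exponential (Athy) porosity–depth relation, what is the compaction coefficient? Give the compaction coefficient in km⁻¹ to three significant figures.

0.219 km⁻¹

Athy: n(Z) = n₀ e^(−kZ) ⇒ n₁/n₂ = e^{k(Z₂−Z₁)} ⇒ k = ln(n₁/n₂)/(Z₂−Z₁)
k = ln(0.274/0.136) / (4.8 − 1.6) = ln(2.015) / 3.2 = 0.7005 / 3.2 = 0.2189 km⁻¹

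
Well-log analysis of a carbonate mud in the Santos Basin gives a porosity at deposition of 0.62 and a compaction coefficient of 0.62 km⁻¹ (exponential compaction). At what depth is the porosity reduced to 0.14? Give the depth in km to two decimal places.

2.40 km

Invert Athy's law: z = ln(n₀/n) / k
z = ln(0.62/0.14) / 0.62 = ln(4.429) / 0.62 = 1.4881 / 0.62 = 2.400 km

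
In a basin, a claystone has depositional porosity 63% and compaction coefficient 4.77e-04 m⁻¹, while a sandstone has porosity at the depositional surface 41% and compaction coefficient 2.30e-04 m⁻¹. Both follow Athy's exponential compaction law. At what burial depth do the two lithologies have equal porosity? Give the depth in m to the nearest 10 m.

1740 m

Working in km (1 km = 1000 m; β in km⁻¹ = β in m⁻¹ × 1000):
Set n₀ₐ e^(−βₐz) = n₀ᵦ e^(−βᵦz) ⇒ ln(n₀ₐ/n₀ᵦ) = (βₐ − βᵦ)·z
z = ln(0.63/0.41) / (0.477 − 0.23) = 0.4296 / 0.247 = 1.739 km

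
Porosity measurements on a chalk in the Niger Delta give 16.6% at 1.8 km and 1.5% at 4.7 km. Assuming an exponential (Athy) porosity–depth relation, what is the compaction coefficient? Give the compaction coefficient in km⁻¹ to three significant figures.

0.829 km⁻¹

Athy: n(d) = n₀ e^(−βd) ⇒ n₁/n₂ = e^{β(d₂−d₁)} ⇒ β = ln(n₁/n₂)/(d₂−d₁)
β = ln(0.166/0.015) / (4.7 − 1.8) = ln(11.07) / 2.9 = 2.4039 / 2.9 = 0.8289 km⁻¹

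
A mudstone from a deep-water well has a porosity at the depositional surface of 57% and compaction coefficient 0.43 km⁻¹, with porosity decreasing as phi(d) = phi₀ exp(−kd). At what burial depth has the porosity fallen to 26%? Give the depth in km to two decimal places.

Invert Athy's law: d = ln(phi₀/phi) / k
d = ln(0.57/0.26) / 0.43 = ln(2.192) / 0.43 = 0.7850 / 0.43 = 1.825 km

1.83 km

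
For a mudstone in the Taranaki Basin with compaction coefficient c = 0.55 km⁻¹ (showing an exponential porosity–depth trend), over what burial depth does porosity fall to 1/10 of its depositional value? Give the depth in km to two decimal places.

4.19 km

phi/phi₀ = 1/10 ⇒ exp(−c·d) = 1/10 ⇒ d = ln(10) / c
d = 2.3026 / 0.55 = 4.187 km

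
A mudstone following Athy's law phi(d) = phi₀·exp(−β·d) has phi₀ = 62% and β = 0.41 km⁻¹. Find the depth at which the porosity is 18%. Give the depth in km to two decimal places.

Invert Athy's law: d = ln(phi₀/phi) / β
d = ln(0.62/0.18) / 0.41 = ln(3.444) / 0.41 = 1.2368 / 0.41 = 3.016 km

3.02 km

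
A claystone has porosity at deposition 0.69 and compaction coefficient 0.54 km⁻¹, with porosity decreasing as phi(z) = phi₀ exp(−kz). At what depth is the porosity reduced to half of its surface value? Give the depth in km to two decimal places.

1.28 km

phi/phi₀ = 1/2 ⇒ exp(−k·z) = 1/2 ⇒ z = ln(2) / k
z = 0.6931 / 0.54 = 1.284 km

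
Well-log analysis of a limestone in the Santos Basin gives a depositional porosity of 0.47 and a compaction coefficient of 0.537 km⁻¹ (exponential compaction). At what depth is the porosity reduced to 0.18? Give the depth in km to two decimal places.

1.79 km

Invert Athy's law: z = ln(n₀/n) / β
z = ln(0.47/0.18) / 0.537 = ln(2.611) / 0.537 = 0.9598 / 0.537 = 1.787 km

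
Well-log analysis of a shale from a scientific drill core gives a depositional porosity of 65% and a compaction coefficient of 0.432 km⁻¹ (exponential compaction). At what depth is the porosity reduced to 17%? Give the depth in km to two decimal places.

3.10 km

Invert Athy's law: d = ln(n₀/n) / c
d = ln(0.65/0.17) / 0.432 = ln(3.824) / 0.432 = 1.3412 / 0.432 = 3.105 km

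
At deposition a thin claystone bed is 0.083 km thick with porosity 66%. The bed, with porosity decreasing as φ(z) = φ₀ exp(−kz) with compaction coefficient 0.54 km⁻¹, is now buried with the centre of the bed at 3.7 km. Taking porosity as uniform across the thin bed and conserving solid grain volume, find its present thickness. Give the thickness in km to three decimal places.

0.031 km

Porosity at 3.7 km: φ = 0.66·exp(−0.54×3.7) = 0.0895
Solid-volume conservation: h(1−φ) = h₀(1−φ₀) ⇒ h = h₀·(1−φ₀)/(1−φ)
h = 0.083 × (1 − 0.66)/(1 − 0.0895) = 0.083 × 0.3734 = 0.0310 km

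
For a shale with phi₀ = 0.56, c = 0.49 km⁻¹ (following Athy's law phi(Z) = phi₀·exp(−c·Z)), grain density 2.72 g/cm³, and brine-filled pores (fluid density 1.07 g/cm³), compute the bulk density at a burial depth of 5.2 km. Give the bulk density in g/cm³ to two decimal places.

2.65 g/cm³

Porosity at depth: phi = 0.56·exp(−0.49×5.2) = 0.56×0.0782 = 0.0438
Bulk density: ρ_b = (1−phi)ρ_g + phi·ρ_f = 0.9562×2.72 + 0.0438×1.07
       = 2.601 + 0.047 = 2.648 g/cm³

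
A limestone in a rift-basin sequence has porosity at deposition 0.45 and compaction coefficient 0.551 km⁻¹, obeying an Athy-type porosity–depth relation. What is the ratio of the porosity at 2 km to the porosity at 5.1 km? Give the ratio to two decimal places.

5.52

φ(d₁)/φ(d₂) = e^(−c·d₁)/e^(−c·d₂) = e^{c(d₂−d₁)}
= exp(0.551 × 3.1) = exp(1.708) = 5.5185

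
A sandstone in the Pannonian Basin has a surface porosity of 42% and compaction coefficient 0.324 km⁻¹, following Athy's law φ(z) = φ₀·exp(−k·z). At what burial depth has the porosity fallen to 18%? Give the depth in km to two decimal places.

2.62 km

Invert Athy's law: z = ln(φ₀/φ) / k
z = ln(0.42/0.18) / 0.324 = ln(2.333) / 0.324 = 0.8473 / 0.324 = 2.615 km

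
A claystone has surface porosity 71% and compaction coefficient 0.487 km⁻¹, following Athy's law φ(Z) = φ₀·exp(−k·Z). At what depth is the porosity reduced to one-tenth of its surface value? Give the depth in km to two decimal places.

φ/φ₀ = 1/10 ⇒ exp(−k·Z) = 1/10 ⇒ Z = ln(10) / k
Z = 2.3026 / 0.487 = 4.728 km

4.73 km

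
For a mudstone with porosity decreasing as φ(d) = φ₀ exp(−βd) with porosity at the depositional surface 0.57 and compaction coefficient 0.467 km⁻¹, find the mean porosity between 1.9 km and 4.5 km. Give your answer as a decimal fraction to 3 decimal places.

0.136

⟨φ⟩ = (1/(d₂−d₁)) ∫ φ₀ e^(−βd) dd = φ₀·(e^(−β·d₁) − e^(−β·d₂)) / (β·(d₂−d₁))
e^(−0.467×1.9) = 0.4118; e^(−0.467×4.5) = 0.1223
⟨φ⟩ = 0.57 × (0.4118 − 0.1223) / (0.467 × 2.6) = 0.57 × 0.2384 = 0.1359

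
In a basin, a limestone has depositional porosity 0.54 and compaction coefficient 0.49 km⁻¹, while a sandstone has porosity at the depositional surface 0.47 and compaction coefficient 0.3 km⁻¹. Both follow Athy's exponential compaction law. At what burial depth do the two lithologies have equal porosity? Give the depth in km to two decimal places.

Set phi₀ₐ e^(−βₐZ) = phi₀ᵦ e^(−βᵦZ) ⇒ ln(phi₀ₐ/phi₀ᵦ) = (βₐ − βᵦ)·Z
Z = ln(0.54/0.47) / (0.49 − 0.3) = 0.1388 / 0.19 = 0.731 km

0.73 km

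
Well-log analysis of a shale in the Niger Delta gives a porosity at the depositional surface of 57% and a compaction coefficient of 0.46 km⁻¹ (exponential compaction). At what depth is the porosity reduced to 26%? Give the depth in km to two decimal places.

1.71 km

Invert Athy's law: z = ln(n₀/n) / k
z = ln(0.57/0.26) / 0.46 = ln(2.192) / 0.46 = 0.7850 / 0.46 = 1.706 km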